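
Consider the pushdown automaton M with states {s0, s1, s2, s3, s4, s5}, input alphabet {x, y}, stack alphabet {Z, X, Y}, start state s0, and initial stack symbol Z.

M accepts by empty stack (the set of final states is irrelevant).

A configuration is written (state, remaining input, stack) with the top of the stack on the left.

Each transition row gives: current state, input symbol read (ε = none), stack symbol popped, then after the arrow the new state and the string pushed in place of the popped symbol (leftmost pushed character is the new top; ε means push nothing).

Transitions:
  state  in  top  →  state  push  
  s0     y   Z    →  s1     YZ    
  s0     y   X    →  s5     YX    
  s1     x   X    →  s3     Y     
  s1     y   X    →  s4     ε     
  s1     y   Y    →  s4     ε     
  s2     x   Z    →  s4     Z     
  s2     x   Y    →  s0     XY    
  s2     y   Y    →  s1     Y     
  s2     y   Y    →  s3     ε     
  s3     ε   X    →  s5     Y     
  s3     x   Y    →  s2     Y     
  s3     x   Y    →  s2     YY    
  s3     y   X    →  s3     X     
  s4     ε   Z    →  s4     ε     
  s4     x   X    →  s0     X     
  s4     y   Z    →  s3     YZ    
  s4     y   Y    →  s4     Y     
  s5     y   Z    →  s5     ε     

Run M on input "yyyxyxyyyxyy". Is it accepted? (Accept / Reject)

Accept

One accepting computation: (s0, yyyxyxyyyxyy, Z) ⊢ (s1, yyxyxyyyxyy, YZ) ⊢ (s4, yxyxyyyxyy, Z) ⊢ (s3, xyxyyyxyy, YZ) ⊢ (s2, yxyyyxyy, YYZ) ⊢ (s3, xyyyxyy, YZ) ⊢ (s2, yyyxyy, YZ) ⊢ (s1, yyxyy, YZ) ⊢ (s4, yxyy, Z) ⊢ (s3, xyy, YZ) ⊢ (s2, yy, YZ) ⊢ (s1, y, YZ) ⊢ (s4, ε, Z) ⊢ (s4, ε, ε)
All input consumed and the stack is empty.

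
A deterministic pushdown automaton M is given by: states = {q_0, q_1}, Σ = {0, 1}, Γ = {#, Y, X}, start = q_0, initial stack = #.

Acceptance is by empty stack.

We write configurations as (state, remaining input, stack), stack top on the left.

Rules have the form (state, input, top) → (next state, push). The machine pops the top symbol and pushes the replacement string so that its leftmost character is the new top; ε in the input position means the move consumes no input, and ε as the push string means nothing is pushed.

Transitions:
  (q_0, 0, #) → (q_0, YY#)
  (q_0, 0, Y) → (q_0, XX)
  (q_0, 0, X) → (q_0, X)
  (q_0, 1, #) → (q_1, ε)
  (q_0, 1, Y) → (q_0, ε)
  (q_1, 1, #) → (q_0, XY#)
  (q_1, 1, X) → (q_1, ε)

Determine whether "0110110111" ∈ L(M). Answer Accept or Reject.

(q_0, 0110110111, #)
  read 0, top #: go to q_0, push YY# → (q_0, 110110111, YY#)
  read 1, top Y: go to q_0, push ε → (q_0, 10110111, Y#)
  read 1, top Y: go to q_0, push ε → (q_0, 0110111, #)
  read 0, top #: go to q_0, push YY# → (q_0, 110111, YY#)
  read 1, top Y: go to q_0, push ε → (q_0, 10111, Y#)
  read 1, top Y: go to q_0, push ε → (q_0, 0111, #)
  read 0, top #: go to q_0, push YY# → (q_0, 111, YY#)
  read 1, top Y: go to q_0, push ε → (q_0, 11, Y#)
  read 1, top Y: go to q_0, push ε → (q_0, 1, #)
  read 1, top #: go to q_1, push ε → (q_1, ε, ε)
All input consumed and the stack is empty.

Accept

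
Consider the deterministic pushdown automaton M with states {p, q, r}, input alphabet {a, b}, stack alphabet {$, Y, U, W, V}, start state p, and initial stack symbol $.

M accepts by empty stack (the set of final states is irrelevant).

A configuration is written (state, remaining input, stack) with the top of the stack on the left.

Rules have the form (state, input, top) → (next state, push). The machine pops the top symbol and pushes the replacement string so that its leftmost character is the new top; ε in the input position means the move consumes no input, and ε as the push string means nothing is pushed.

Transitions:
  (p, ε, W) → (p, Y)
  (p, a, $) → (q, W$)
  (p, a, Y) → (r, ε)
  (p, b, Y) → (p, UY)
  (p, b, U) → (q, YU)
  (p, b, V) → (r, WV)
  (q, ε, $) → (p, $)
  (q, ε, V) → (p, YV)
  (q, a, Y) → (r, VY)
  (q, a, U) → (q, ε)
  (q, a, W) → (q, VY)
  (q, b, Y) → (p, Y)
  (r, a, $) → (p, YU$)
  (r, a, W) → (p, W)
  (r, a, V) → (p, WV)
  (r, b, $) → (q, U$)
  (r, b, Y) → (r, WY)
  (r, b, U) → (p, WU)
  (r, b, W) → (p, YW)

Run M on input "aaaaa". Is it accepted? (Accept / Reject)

(p, aaaaa, $)
  read a, top $: go to q, push W$ → (q, aaaa, W$)
  read a, top W: go to q, push VY → (q, aaa, VY$)
  ε-move, top V: go to p, push YV → (p, aaa, YVY$)
  read a, top Y: go to r, push ε → (r, aa, VY$)
  read a, top V: go to p, push WV → (p, a, WVY$)
  ε-move, top W: go to p, push Y → (p, a, YVY$)
  read a, top Y: go to r, push ε → (r, ε, VY$)
All input consumed; stack is VY$, not empty, and no further ε-move applies.

Reject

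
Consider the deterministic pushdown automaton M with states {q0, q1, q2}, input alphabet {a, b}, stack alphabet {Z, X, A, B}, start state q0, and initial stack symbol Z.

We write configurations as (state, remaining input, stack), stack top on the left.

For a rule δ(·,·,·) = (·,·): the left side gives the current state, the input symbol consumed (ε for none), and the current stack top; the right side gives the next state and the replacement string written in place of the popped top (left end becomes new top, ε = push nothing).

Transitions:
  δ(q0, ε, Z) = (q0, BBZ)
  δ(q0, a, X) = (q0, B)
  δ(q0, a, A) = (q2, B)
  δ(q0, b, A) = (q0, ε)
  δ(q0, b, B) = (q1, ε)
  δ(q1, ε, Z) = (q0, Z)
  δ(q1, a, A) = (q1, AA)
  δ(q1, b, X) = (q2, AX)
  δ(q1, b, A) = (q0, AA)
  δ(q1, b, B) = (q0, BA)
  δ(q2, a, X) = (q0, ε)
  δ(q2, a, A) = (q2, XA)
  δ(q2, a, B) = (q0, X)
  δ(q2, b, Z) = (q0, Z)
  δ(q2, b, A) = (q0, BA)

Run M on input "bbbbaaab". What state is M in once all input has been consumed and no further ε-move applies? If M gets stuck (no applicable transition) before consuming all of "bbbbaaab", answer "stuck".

(q0, bbbbaaab, Z) ⊢ (q0, bbbbaaab, BBZ) ⊢ (q1, bbbaaab, BZ) ⊢ (q0, bbaaab, BAZ) ⊢ (q1, baaab, AZ) ⊢ (q0, aaab, AAZ) ⊢ (q2, aab, BAZ) ⊢ (q0, ab, XAZ) ⊢ (q0, b, BAZ) ⊢ (q1, ε, AZ)
All input consumed; M is in state q1.

q1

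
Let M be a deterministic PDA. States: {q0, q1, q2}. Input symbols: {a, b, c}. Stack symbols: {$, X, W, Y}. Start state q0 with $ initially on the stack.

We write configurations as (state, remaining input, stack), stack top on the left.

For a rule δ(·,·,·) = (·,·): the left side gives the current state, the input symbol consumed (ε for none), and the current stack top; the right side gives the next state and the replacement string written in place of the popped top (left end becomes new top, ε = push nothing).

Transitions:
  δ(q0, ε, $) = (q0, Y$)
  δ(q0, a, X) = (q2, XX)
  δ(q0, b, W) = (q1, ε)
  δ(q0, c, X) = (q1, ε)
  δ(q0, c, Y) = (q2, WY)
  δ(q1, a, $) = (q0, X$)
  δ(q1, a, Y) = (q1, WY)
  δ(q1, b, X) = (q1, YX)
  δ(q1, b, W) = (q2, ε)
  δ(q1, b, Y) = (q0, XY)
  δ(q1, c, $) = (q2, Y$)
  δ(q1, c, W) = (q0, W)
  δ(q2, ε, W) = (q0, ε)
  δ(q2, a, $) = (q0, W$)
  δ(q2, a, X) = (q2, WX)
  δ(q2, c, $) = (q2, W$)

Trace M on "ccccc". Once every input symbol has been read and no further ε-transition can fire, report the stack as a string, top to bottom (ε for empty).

Y$

(q0, ccccc, $)
  ε-move, top $: go to q0, push Y$ → (q0, ccccc, Y$)
  read c, top Y: go to q2, push WY → (q2, cccc, WY$)
  ε-move, top W: go to q0, push ε → (q0, cccc, Y$)
  read c, top Y: go to q2, push WY → (q2, ccc, WY$)
  ε-move, top W: go to q0, push ε → (q0, ccc, Y$)
  read c, top Y: go to q2, push WY → (q2, cc, WY$)
  ε-move, top W: go to q0, push ε → (q0, cc, Y$)
  read c, top Y: go to q2, push WY → (q2, c, WY$)
  ε-move, top W: go to q0, push ε → (q0, c, Y$)
  read c, top Y: go to q2, push WY → (q2, ε, WY$)
  ε-move, top W: go to q0, push ε → (q0, ε, Y$)
All input consumed in state q0 with stack Y$.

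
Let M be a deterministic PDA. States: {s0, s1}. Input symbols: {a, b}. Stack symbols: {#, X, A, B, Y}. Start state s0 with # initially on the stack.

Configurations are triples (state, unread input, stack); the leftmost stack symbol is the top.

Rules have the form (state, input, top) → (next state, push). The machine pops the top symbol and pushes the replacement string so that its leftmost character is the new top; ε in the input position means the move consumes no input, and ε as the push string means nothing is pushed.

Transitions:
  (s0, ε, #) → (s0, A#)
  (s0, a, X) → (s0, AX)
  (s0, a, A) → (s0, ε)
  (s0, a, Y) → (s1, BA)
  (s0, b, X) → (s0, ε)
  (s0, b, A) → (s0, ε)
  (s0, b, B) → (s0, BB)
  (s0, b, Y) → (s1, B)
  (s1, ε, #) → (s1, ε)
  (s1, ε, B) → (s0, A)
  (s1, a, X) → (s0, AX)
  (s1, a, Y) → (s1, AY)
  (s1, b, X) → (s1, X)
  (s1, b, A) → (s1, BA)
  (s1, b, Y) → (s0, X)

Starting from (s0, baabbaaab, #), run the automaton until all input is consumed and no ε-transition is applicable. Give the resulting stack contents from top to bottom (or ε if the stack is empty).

A#

(s0, baabbaaab, #) ⊢ (s0, baabbaaab, A#) ⊢ (s0, aabbaaab, #) ⊢ (s0, aabbaaab, A#) ⊢ (s0, abbaaab, #) ⊢ (s0, abbaaab, A#) ⊢ (s0, bbaaab, #) ⊢ (s0, bbaaab, A#) ⊢ (s0, baaab, #) ⊢ (s0, baaab, A#) ⊢ (s0, aaab, #) ⊢ (s0, aaab, A#) ⊢ (s0, aab, #) ⊢ (s0, aab, A#) ⊢ (s0, ab, #) ⊢ (s0, ab, A#) ⊢ (s0, b, #) ⊢ (s0, b, A#) ⊢ (s0, ε, #) ⊢ (s0, ε, A#)
All input consumed in state s0 with stack A#.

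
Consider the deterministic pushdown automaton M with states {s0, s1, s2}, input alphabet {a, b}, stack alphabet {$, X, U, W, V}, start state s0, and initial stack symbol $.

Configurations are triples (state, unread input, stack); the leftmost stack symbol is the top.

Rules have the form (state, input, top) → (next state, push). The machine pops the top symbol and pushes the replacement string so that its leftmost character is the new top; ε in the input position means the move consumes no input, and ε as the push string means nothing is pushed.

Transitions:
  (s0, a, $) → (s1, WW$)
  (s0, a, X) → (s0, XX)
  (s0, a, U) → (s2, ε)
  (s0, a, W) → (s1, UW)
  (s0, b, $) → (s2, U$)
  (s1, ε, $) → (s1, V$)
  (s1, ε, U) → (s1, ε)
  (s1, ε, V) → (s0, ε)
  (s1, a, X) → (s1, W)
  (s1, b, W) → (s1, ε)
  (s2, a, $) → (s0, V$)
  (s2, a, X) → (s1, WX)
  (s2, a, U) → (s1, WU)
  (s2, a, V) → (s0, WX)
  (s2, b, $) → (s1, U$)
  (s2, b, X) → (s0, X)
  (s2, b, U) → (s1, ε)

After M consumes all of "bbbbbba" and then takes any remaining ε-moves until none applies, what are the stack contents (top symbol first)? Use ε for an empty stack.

(s0, bbbbbba, $)
  read b, top $: go to s2, push U$ → (s2, bbbbba, U$)
  read b, top U: go to s1, push ε → (s1, bbbba, $)
  ε-move, top $: go to s1, push V$ → (s1, bbbba, V$)
  ε-move, top V: go to s0, push ε → (s0, bbbba, $)
  read b, top $: go to s2, push U$ → (s2, bbba, U$)
  read b, top U: go to s1, push ε → (s1, bba, $)
  ε-move, top $: go to s1, push V$ → (s1, bba, V$)
  ε-move, top V: go to s0, push ε → (s0, bba, $)
  read b, top $: go to s2, push U$ → (s2, ba, U$)
  read b, top U: go to s1, push ε → (s1, a, $)
  ε-move, top $: go to s1, push V$ → (s1, a, V$)
  ε-move, top V: go to s0, push ε → (s0, a, $)
  read a, top $: go to s1, push WW$ → (s1, ε, WW$)
All input consumed in state s1 with stack WW$.

WW$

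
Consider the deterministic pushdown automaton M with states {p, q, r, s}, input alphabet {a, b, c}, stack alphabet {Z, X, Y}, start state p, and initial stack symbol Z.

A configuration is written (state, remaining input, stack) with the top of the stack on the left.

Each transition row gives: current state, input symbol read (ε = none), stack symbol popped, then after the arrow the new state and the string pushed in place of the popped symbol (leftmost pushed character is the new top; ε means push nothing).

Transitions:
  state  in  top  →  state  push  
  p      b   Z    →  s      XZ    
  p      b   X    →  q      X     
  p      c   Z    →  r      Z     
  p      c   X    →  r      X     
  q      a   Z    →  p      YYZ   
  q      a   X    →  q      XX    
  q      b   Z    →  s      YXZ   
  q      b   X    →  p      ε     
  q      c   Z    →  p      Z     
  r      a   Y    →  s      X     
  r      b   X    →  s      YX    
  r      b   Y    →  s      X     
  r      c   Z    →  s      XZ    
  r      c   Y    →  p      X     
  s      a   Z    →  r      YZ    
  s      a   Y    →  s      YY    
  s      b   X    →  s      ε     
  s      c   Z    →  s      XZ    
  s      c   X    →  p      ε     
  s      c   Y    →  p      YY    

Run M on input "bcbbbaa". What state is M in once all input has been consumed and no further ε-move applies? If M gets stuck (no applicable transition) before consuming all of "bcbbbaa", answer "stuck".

stuck

(p, bcbbbaa, Z) ⊢ (s, cbbbaa, XZ) ⊢ (p, bbbaa, Z) ⊢ (s, bbaa, XZ) ⊢ (s, baa, Z)
No transition for (s, b, top Z); M blocks with input baa remaining.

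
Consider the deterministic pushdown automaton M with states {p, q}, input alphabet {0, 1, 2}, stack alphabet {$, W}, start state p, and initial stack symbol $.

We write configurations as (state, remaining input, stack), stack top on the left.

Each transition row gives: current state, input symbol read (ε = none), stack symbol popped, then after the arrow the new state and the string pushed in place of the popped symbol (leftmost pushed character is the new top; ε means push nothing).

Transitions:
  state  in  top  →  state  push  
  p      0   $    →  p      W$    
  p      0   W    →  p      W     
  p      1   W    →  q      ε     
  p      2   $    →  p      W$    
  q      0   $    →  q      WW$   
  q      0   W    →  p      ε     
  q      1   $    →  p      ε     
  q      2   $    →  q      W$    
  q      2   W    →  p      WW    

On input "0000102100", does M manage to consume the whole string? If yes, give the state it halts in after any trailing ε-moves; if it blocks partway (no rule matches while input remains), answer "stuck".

p

(p, 0000102100, $)
  read 0, top $: go to p, push W$ → (p, 000102100, W$)
  read 0, top W: go to p, push W → (p, 00102100, W$)
  read 0, top W: go to p, push W → (p, 0102100, W$)
  read 0, top W: go to p, push W → (p, 102100, W$)
  read 1, top W: go to q, push ε → (q, 02100, $)
  read 0, top $: go to q, push WW$ → (q, 2100, WW$)
  read 2, top W: go to p, push WW → (p, 100, WWW$)
  read 1, top W: go to q, push ε → (q, 00, WW$)
  read 0, top W: go to p, push ε → (p, 0, W$)
  read 0, top W: go to p, push W → (p, ε, W$)
All input consumed; M is in state p.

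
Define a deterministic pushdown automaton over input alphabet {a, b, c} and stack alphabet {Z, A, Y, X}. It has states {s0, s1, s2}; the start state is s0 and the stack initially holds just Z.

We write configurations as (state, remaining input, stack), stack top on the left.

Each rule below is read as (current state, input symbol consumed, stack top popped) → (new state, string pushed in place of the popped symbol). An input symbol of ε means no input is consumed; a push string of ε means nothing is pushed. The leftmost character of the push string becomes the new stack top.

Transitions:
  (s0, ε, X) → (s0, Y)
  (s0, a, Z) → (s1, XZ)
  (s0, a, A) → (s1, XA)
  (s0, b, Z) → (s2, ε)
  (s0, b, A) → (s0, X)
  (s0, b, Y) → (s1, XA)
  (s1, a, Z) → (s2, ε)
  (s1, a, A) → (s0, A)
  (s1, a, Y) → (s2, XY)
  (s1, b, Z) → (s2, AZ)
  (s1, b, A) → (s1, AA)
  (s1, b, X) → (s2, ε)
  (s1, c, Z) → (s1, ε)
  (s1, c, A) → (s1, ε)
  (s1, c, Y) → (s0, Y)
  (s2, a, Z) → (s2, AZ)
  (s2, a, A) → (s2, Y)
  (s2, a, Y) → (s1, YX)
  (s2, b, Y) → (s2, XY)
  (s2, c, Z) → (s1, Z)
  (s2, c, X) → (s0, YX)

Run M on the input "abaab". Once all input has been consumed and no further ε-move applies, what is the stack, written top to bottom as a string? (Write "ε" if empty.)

(s0, abaab, Z) ⊢ (s1, baab, XZ) ⊢ (s2, aab, Z) ⊢ (s2, ab, AZ) ⊢ (s2, b, YZ) ⊢ (s2, ε, XYZ)
All input consumed in state s2 with stack XYZ.

XYZ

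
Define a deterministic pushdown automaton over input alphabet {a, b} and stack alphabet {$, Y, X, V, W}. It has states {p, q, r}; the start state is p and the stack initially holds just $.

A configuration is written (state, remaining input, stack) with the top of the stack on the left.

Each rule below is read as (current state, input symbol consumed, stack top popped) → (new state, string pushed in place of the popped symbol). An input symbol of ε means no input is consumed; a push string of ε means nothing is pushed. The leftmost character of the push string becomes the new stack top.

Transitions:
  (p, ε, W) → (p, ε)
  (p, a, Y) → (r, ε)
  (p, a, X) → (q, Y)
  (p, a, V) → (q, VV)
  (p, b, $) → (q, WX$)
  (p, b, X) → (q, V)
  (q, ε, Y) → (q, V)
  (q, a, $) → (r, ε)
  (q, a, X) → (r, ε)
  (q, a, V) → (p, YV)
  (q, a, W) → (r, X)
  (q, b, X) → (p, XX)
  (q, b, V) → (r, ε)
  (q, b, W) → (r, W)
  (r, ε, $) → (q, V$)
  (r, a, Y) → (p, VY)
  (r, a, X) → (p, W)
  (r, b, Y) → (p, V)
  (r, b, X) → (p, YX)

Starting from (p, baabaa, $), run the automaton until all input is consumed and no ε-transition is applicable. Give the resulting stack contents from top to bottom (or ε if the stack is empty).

(p, baabaa, $) ⊢ (q, aabaa, WX$) ⊢ (r, abaa, XX$) ⊢ (p, baa, WX$) ⊢ (p, baa, X$) ⊢ (q, aa, V$) ⊢ (p, a, YV$) ⊢ (r, ε, V$)
All input consumed in state r with stack V$.

V$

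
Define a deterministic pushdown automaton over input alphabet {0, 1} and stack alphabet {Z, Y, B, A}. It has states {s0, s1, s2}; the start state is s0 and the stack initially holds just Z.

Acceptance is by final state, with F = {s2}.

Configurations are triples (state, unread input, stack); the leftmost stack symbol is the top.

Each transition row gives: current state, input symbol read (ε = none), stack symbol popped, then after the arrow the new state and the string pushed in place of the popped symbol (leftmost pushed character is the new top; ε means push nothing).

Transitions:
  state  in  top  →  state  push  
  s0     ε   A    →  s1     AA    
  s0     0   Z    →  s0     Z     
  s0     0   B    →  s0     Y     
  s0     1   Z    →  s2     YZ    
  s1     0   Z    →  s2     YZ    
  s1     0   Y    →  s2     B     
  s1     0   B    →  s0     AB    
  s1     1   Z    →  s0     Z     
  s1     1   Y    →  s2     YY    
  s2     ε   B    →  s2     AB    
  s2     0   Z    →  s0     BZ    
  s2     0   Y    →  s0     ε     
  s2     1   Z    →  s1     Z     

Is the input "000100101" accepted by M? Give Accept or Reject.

Accept

(s0, 000100101, Z)
  read 0, top Z: go to s0, push Z → (s0, 00100101, Z)
  read 0, top Z: go to s0, push Z → (s0, 0100101, Z)
  read 0, top Z: go to s0, push Z → (s0, 100101, Z)
  read 1, top Z: go to s2, push YZ → (s2, 00101, YZ)
  read 0, top Y: go to s0, push ε → (s0, 0101, Z)
  read 0, top Z: go to s0, push Z → (s0, 101, Z)
  read 1, top Z: go to s2, push YZ → (s2, 01, YZ)
  read 0, top Y: go to s0, push ε → (s0, 1, Z)
  read 1, top Z: go to s2, push YZ → (s2, ε, YZ)
All input consumed; state s2 ∈ F.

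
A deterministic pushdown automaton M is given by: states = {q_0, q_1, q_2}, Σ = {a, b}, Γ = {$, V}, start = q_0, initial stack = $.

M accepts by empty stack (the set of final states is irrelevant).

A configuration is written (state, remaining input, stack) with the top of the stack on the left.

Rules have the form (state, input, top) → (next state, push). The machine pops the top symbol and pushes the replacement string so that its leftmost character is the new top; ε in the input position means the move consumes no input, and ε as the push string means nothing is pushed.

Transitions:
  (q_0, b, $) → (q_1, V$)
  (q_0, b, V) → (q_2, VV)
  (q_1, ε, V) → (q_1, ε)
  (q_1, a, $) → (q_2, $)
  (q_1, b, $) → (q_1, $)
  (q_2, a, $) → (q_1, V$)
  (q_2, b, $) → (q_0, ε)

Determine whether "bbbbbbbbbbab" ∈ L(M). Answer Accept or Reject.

(q_0, bbbbbbbbbbab, $)
  read b, top $: go to q_1, push V$ → (q_1, bbbbbbbbbab, V$)
  ε-move, top V: go to q_1, push ε → (q_1, bbbbbbbbbab, $)
  read b, top $: go to q_1, push $ → (q_1, bbbbbbbbab, $)
  read b, top $: go to q_1, push $ → (q_1, bbbbbbbab, $)
  read b, top $: go to q_1, push $ → (q_1, bbbbbbab, $)
  read b, top $: go to q_1, push $ → (q_1, bbbbbab, $)
  read b, top $: go to q_1, push $ → (q_1, bbbbab, $)
  read b, top $: go to q_1, push $ → (q_1, bbbab, $)
  read b, top $: go to q_1, push $ → (q_1, bbab, $)
  read b, top $: go to q_1, push $ → (q_1, bab, $)
  read b, top $: go to q_1, push $ → (q_1, ab, $)
  read a, top $: go to q_2, push $ → (q_2, b, $)
  read b, top $: go to q_0, push ε → (q_0, ε, ε)
All input consumed and the stack is empty.

Accept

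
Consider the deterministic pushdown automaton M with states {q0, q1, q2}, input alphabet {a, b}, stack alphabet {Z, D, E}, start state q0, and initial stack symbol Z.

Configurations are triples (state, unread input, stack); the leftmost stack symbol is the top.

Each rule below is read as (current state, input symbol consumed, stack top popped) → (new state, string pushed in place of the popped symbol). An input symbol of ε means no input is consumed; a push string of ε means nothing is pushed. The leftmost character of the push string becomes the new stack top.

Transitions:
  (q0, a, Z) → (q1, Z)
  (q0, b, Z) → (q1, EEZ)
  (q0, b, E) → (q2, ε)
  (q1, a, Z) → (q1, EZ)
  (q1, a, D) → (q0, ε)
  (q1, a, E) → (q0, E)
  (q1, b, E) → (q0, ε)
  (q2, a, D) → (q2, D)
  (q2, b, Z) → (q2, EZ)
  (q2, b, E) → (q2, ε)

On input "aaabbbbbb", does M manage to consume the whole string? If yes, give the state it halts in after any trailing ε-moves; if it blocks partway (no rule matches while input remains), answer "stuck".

(q0, aaabbbbbb, Z)
  read a, top Z: go to q1, push Z → (q1, aabbbbbb, Z)
  read a, top Z: go to q1, push EZ → (q1, abbbbbb, EZ)
  read a, top E: go to q0, push E → (q0, bbbbbb, EZ)
  read b, top E: go to q2, push ε → (q2, bbbbb, Z)
  read b, top Z: go to q2, push EZ → (q2, bbbb, EZ)
  read b, top E: go to q2, push ε → (q2, bbb, Z)
  read b, top Z: go to q2, push EZ → (q2, bb, EZ)
  read b, top E: go to q2, push ε → (q2, b, Z)
  read b, top Z: go to q2, push EZ → (q2, ε, EZ)
All input consumed; M is in state q2.

q2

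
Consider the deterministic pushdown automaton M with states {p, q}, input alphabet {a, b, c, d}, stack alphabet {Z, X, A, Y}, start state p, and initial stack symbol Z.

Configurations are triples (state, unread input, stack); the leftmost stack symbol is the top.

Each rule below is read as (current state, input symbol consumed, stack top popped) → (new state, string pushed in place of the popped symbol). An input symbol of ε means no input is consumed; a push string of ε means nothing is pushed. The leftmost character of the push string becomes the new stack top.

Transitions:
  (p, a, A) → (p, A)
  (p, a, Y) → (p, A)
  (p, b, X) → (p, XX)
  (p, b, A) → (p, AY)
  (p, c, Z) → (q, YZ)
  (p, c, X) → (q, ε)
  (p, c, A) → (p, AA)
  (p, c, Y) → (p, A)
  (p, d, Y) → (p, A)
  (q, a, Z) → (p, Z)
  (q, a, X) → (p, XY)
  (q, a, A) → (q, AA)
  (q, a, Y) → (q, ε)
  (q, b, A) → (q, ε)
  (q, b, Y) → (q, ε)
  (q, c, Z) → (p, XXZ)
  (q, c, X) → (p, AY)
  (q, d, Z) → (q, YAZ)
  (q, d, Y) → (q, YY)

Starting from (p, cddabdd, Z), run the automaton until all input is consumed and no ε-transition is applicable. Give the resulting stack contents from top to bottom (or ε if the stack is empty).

(p, cddabdd, Z)
  read c, top Z: go to q, push YZ → (q, ddabdd, YZ)
  read d, top Y: go to q, push YY → (q, dabdd, YYZ)
  read d, top Y: go to q, push YY → (q, abdd, YYYZ)
  read a, top Y: go to q, push ε → (q, bdd, YYZ)
  read b, top Y: go to q, push ε → (q, dd, YZ)
  read d, top Y: go to q, push YY → (q, d, YYZ)
  read d, top Y: go to q, push YY → (q, ε, YYYZ)
All input consumed in state q with stack YYYZ.

YYYZ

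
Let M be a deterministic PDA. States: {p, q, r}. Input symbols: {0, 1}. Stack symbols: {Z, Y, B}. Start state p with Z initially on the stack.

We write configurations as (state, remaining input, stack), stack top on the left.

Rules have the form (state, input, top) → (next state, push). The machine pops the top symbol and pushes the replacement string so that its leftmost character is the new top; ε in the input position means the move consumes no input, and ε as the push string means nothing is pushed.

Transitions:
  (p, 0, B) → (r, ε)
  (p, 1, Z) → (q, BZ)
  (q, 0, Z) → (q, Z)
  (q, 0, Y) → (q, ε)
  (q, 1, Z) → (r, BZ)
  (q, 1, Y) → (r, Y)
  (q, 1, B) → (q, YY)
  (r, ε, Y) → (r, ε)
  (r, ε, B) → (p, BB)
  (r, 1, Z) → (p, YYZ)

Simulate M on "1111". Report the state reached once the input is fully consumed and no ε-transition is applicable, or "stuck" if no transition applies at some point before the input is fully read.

(p, 1111, Z)
  read 1, top Z: go to q, push BZ → (q, 111, BZ)
  read 1, top B: go to q, push YY → (q, 11, YYZ)
  read 1, top Y: go to r, push Y → (r, 1, YYZ)
  ε-move, top Y: go to r, push ε → (r, 1, YZ)
  ε-move, top Y: go to r, push ε → (r, 1, Z)
  read 1, top Z: go to p, push YYZ → (p, ε, YYZ)
All input consumed; M is in state p.

p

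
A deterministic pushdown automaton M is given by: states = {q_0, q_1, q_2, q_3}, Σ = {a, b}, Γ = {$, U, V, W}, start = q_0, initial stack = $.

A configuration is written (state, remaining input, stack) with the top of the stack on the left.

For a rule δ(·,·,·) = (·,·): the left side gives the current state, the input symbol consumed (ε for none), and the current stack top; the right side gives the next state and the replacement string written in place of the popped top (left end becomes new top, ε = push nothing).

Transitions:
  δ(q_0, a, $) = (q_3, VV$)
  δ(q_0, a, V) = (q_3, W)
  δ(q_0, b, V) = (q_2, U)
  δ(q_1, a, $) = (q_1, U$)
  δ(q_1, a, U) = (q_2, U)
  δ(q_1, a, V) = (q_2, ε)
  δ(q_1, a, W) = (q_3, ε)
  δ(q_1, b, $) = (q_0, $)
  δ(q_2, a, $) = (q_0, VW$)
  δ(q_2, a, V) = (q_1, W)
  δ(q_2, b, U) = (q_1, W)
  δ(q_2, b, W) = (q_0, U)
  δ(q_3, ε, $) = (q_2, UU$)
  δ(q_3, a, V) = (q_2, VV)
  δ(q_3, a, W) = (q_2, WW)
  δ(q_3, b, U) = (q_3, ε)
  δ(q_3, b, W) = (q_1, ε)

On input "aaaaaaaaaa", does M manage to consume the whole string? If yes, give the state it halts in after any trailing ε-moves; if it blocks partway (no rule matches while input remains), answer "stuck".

q_3

(q_0, aaaaaaaaaa, $)
  read a, top $: go to q_3, push VV$ → (q_3, aaaaaaaaa, VV$)
  read a, top V: go to q_2, push VV → (q_2, aaaaaaaa, VVV$)
  read a, top V: go to q_1, push W → (q_1, aaaaaaa, WVV$)
  read a, top W: go to q_3, push ε → (q_3, aaaaaa, VV$)
  read a, top V: go to q_2, push VV → (q_2, aaaaa, VVV$)
  read a, top V: go to q_1, push W → (q_1, aaaa, WVV$)
  read a, top W: go to q_3, push ε → (q_3, aaa, VV$)
  read a, top V: go to q_2, push VV → (q_2, aa, VVV$)
  read a, top V: go to q_1, push W → (q_1, a, WVV$)
  read a, top W: go to q_3, push ε → (q_3, ε, VV$)
All input consumed; M is in state q_3.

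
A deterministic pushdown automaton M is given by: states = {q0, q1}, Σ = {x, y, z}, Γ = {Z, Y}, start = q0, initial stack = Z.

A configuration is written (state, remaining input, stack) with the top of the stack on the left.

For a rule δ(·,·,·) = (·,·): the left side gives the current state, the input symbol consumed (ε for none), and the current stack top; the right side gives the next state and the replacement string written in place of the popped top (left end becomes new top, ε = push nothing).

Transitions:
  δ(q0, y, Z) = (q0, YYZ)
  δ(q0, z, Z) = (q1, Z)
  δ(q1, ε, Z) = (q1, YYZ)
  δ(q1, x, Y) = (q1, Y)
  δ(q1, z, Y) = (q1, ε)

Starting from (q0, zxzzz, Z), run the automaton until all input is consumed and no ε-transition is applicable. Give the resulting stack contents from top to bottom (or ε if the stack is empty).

YZ

(q0, zxzzz, Z) ⊢ (q1, xzzz, Z) ⊢ (q1, xzzz, YYZ) ⊢ (q1, zzz, YYZ) ⊢ (q1, zz, YZ) ⊢ (q1, z, Z) ⊢ (q1, z, YYZ) ⊢ (q1, ε, YZ)
All input consumed in state q1 with stack YZ.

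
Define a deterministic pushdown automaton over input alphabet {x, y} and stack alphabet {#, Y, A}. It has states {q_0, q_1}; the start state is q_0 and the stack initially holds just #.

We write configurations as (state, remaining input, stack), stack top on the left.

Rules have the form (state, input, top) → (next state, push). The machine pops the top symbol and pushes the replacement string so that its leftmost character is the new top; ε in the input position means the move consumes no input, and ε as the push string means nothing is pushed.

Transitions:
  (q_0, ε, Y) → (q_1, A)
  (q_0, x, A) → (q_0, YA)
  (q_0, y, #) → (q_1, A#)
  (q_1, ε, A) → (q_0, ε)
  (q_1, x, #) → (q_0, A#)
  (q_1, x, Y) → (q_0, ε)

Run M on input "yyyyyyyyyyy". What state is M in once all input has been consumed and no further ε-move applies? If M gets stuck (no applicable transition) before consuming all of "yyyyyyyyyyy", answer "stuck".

(q_0, yyyyyyyyyyy, #) ⊢ (q_1, yyyyyyyyyy, A#) ⊢ (q_0, yyyyyyyyyy, #) ⊢ (q_1, yyyyyyyyy, A#) ⊢ (q_0, yyyyyyyyy, #) ⊢ (q_1, yyyyyyyy, A#) ⊢ (q_0, yyyyyyyy, #) ⊢ (q_1, yyyyyyy, A#) ⊢ (q_0, yyyyyyy, #) ⊢ (q_1, yyyyyy, A#) ⊢ (q_0, yyyyyy, #) ⊢ (q_1, yyyyy, A#) ⊢ (q_0, yyyyy, #) ⊢ (q_1, yyyy, A#) ⊢ (q_0, yyyy, #) ⊢ (q_1, yyy, A#) ⊢ (q_0, yyy, #) ⊢ (q_1, yy, A#) ⊢ (q_0, yy, #) ⊢ (q_1, y, A#) ⊢ (q_0, y, #) ⊢ (q_1, ε, A#) ⊢ (q_0, ε, #)
All input consumed; M is in state q_0.

q_0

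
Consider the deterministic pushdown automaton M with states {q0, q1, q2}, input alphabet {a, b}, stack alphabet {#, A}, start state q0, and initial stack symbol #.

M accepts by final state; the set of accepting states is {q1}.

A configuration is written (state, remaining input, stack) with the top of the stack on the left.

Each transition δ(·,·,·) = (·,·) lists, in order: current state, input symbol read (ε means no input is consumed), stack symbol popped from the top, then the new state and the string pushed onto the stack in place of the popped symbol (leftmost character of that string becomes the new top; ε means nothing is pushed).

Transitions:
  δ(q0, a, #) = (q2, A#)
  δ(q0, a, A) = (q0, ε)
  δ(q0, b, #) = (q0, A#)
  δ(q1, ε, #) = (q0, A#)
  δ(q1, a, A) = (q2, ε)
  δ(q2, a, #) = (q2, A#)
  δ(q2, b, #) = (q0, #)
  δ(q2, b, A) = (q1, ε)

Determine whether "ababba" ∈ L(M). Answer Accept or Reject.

Reject

(q0, ababba, #)
  read a, top #: go to q2, push A# → (q2, babba, A#)
  read b, top A: go to q1, push ε → (q1, abba, #)
  ε-move, top #: go to q0, push A# → (q0, abba, A#)
  read a, top A: go to q0, push ε → (q0, bba, #)
  read b, top #: go to q0, push A# → (q0, ba, A#)
No transition applies at (q0, ba, A#); input not fully consumed.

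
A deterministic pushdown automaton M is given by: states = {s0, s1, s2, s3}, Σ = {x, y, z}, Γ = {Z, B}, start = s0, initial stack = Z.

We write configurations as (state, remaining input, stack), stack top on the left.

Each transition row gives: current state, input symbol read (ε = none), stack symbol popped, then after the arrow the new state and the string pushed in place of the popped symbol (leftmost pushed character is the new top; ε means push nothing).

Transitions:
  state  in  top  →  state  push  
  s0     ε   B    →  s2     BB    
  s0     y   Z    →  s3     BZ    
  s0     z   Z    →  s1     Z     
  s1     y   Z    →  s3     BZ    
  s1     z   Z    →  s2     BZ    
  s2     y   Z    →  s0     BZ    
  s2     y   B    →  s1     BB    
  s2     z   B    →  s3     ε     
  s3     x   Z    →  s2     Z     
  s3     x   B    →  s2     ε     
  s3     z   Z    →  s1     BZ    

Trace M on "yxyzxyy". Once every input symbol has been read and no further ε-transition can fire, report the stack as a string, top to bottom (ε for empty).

(s0, yxyzxyy, Z)
  read y, top Z: go to s3, push BZ → (s3, xyzxyy, BZ)
  read x, top B: go to s2, push ε → (s2, yzxyy, Z)
  read y, top Z: go to s0, push BZ → (s0, zxyy, BZ)
  ε-move, top B: go to s2, push BB → (s2, zxyy, BBZ)
  read z, top B: go to s3, push ε → (s3, xyy, BZ)
  read x, top B: go to s2, push ε → (s2, yy, Z)
  read y, top Z: go to s0, push BZ → (s0, y, BZ)
  ε-move, top B: go to s2, push BB → (s2, y, BBZ)
  read y, top B: go to s1, push BB → (s1, ε, BBBZ)
All input consumed in state s1 with stack BBBZ.

BBBZ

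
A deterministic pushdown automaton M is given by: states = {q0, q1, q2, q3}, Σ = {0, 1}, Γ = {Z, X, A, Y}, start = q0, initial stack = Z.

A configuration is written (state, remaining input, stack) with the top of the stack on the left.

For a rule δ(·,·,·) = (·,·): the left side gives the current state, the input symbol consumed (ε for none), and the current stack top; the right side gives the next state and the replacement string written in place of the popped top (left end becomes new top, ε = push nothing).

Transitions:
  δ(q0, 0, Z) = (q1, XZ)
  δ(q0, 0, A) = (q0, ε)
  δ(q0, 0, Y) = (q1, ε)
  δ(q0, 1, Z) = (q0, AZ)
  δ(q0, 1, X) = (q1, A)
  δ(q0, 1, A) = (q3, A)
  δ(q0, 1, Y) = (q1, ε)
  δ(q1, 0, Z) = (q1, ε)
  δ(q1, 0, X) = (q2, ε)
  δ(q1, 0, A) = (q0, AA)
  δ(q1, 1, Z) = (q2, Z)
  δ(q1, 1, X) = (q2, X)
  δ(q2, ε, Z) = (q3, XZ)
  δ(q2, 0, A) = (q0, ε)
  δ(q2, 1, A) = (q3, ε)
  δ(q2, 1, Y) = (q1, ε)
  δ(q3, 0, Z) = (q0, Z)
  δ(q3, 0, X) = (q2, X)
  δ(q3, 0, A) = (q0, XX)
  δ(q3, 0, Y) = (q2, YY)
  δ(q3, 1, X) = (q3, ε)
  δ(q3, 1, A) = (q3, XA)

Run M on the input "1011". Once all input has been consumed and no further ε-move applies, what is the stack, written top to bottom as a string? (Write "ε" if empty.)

AZ

(q0, 1011, Z)
  read 1, top Z: go to q0, push AZ → (q0, 011, AZ)
  read 0, top A: go to q0, push ε → (q0, 11, Z)
  read 1, top Z: go to q0, push AZ → (q0, 1, AZ)
  read 1, top A: go to q3, push A → (q3, ε, AZ)
All input consumed in state q3 with stack AZ.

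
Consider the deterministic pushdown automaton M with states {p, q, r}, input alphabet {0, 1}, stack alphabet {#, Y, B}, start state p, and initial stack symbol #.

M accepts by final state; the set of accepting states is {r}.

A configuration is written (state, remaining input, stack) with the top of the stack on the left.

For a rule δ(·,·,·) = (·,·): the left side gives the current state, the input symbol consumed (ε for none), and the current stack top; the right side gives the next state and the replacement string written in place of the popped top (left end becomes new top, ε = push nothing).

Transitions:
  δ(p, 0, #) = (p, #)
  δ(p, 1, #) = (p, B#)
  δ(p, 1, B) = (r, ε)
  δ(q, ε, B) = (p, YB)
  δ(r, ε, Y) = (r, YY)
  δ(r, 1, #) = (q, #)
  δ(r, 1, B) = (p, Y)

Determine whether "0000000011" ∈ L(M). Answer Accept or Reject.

Accept

(p, 0000000011, #)
  read 0, top #: go to p, push # → (p, 000000011, #)
  read 0, top #: go to p, push # → (p, 00000011, #)
  read 0, top #: go to p, push # → (p, 0000011, #)
  read 0, top #: go to p, push # → (p, 000011, #)
  read 0, top #: go to p, push # → (p, 00011, #)
  read 0, top #: go to p, push # → (p, 0011, #)
  read 0, top #: go to p, push # → (p, 011, #)
  read 0, top #: go to p, push # → (p, 11, #)
  read 1, top #: go to p, push B# → (p, 1, B#)
  read 1, top B: go to r, push ε → (r, ε, #)
All input consumed; state r ∈ F.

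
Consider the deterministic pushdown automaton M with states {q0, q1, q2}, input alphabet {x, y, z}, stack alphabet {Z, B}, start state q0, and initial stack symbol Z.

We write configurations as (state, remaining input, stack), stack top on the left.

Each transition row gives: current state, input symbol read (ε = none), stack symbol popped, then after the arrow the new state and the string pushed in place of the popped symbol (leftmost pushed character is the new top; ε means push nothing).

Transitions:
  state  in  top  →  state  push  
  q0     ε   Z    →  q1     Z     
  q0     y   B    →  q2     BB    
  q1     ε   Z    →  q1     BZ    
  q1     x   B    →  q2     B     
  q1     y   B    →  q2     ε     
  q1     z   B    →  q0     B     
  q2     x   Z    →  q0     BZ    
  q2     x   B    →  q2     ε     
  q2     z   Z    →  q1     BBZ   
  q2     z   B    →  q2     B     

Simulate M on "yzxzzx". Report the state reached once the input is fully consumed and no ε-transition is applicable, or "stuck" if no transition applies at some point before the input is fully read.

(q0, yzxzzx, Z)
  ε-move, top Z: go to q1, push Z → (q1, yzxzzx, Z)
  ε-move, top Z: go to q1, push BZ → (q1, yzxzzx, BZ)
  read y, top B: go to q2, push ε → (q2, zxzzx, Z)
  read z, top Z: go to q1, push BBZ → (q1, xzzx, BBZ)
  read x, top B: go to q2, push B → (q2, zzx, BBZ)
  read z, top B: go to q2, push B → (q2, zx, BBZ)
  read z, top B: go to q2, push B → (q2, x, BBZ)
  read x, top B: go to q2, push ε → (q2, ε, BZ)
All input consumed; M is in state q2.

q2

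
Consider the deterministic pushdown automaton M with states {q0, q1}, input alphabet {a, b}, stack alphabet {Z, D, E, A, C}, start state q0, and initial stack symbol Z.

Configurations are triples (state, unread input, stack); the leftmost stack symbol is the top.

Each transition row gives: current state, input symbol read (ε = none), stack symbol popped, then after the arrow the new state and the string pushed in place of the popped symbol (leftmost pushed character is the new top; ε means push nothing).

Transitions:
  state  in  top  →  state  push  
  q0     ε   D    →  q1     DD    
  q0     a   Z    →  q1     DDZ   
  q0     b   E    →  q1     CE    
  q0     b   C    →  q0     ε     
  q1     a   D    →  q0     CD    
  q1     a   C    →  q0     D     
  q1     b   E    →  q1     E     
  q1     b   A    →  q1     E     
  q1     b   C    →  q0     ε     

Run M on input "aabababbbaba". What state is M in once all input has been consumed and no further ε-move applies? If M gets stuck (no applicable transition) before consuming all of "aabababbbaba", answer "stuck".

stuck

(q0, aabababbbaba, Z)
  read a, top Z: go to q1, push DDZ → (q1, abababbbaba, DDZ)
  read a, top D: go to q0, push CD → (q0, bababbbaba, CDDZ)
  read b, top C: go to q0, push ε → (q0, ababbbaba, DDZ)
  ε-move, top D: go to q1, push DD → (q1, ababbbaba, DDDZ)
  read a, top D: go to q0, push CD → (q0, babbbaba, CDDDZ)
  read b, top C: go to q0, push ε → (q0, abbbaba, DDDZ)
  ε-move, top D: go to q1, push DD → (q1, abbbaba, DDDDZ)
  read a, top D: go to q0, push CD → (q0, bbbaba, CDDDDZ)
  read b, top C: go to q0, push ε → (q0, bbaba, DDDDZ)
  ε-move, top D: go to q1, push DD → (q1, bbaba, DDDDDZ)
No transition for (q1, b, top D); M blocks with input bbaba remaining.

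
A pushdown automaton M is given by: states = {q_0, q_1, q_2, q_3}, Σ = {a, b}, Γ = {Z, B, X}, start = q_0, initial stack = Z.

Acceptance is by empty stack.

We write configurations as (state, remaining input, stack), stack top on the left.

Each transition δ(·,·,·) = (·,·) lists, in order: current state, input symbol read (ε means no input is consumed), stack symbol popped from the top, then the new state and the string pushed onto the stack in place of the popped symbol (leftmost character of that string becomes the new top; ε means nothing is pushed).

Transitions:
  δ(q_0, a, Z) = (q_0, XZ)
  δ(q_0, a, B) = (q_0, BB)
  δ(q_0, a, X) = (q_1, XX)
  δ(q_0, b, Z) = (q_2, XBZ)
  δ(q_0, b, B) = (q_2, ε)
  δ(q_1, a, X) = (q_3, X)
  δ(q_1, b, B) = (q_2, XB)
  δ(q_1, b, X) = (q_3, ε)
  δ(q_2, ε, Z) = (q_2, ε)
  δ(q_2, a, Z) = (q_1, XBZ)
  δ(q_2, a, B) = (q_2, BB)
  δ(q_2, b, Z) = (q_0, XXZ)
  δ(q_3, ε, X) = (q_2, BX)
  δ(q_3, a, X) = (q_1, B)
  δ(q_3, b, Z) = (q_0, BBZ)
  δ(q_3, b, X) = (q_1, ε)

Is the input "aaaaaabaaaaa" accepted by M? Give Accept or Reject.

No computation consumes all input and empties the stack.

Reject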